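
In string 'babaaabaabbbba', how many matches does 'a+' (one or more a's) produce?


Pattern 'a+' matches one or more consecutive a's.
String: 'babaaabaabbbba'
Scanning for runs of a:
  Match 1: 'a' (length 1)
  Match 2: 'aaa' (length 3)
  Match 3: 'aa' (length 2)
  Match 4: 'a' (length 1)
Total matches: 4

4


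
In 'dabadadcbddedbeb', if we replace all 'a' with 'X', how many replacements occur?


re.sub('a', 'X', text) replaces every occurrence of 'a' with 'X'.
Text: 'dabadadcbddedbeb'
Scanning for 'a':
  pos 1: 'a' -> replacement #1
  pos 3: 'a' -> replacement #2
  pos 5: 'a' -> replacement #3
Total replacements: 3

3


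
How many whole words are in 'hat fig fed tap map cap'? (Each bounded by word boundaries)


Word boundaries (\b) mark the start/end of each word.
Text: 'hat fig fed tap map cap'
Splitting by whitespace:
  Word 1: 'hat'
  Word 2: 'fig'
  Word 3: 'fed'
  Word 4: 'tap'
  Word 5: 'map'
  Word 6: 'cap'
Total whole words: 6

6


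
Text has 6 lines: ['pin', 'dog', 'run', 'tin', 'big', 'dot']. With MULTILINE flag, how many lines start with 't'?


With MULTILINE flag, ^ matches the start of each line.
Lines: ['pin', 'dog', 'run', 'tin', 'big', 'dot']
Checking which lines start with 't':
  Line 1: 'pin' -> no
  Line 2: 'dog' -> no
  Line 3: 'run' -> no
  Line 4: 'tin' -> MATCH
  Line 5: 'big' -> no
  Line 6: 'dot' -> no
Matching lines: ['tin']
Count: 1

1


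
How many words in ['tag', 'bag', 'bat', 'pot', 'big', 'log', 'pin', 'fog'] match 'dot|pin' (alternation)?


Alternation 'dot|pin' matches either 'dot' or 'pin'.
Checking each word:
  'tag' -> no
  'bag' -> no
  'bat' -> no
  'pot' -> no
  'big' -> no
  'log' -> no
  'pin' -> MATCH
  'fog' -> no
Matches: ['pin']
Count: 1

1


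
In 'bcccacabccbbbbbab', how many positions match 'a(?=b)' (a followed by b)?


Lookahead 'a(?=b)' matches 'a' only when followed by 'b'.
String: 'bcccacabccbbbbbab'
Checking each position where char is 'a':
  pos 4: 'a' -> no (next='c')
  pos 6: 'a' -> MATCH (next='b')
  pos 15: 'a' -> MATCH (next='b')
Matching positions: [6, 15]
Count: 2

2


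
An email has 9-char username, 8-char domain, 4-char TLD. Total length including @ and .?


An email address has format: username@domain.tld
Username length: 9
'@' character: 1
Domain length: 8
'.' character: 1
TLD length: 4
Total = 9 + 1 + 8 + 1 + 4 = 23

23


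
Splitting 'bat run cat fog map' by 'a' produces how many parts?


Splitting by 'a' breaks the string at each occurrence of the separator.
Text: 'bat run cat fog map'
Parts after split:
  Part 1: 'b'
  Part 2: 't run c'
  Part 3: 't fog m'
  Part 4: 'p'
Total parts: 4

4


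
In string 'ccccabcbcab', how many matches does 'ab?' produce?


Pattern 'ab?' matches 'a' optionally followed by 'b'.
String: 'ccccabcbcab'
Scanning left to right for 'a' then checking next char:
  Match 1: 'ab' (a followed by b)
  Match 2: 'ab' (a followed by b)
Total matches: 2

2


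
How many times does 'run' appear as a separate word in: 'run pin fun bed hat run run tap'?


Scanning each word for exact match 'run':
  Word 1: 'run' -> MATCH
  Word 2: 'pin' -> no
  Word 3: 'fun' -> no
  Word 4: 'bed' -> no
  Word 5: 'hat' -> no
  Word 6: 'run' -> MATCH
  Word 7: 'run' -> MATCH
  Word 8: 'tap' -> no
Total matches: 3

3


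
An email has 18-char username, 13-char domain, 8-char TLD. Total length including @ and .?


An email address has format: username@domain.tld
Username length: 18
'@' character: 1
Domain length: 13
'.' character: 1
TLD length: 8
Total = 18 + 1 + 13 + 1 + 8 = 41

41


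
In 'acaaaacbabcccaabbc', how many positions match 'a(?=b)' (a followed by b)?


Lookahead 'a(?=b)' matches 'a' only when followed by 'b'.
String: 'acaaaacbabcccaabbc'
Checking each position where char is 'a':
  pos 0: 'a' -> no (next='c')
  pos 2: 'a' -> no (next='a')
  pos 3: 'a' -> no (next='a')
  pos 4: 'a' -> no (next='a')
  pos 5: 'a' -> no (next='c')
  pos 8: 'a' -> MATCH (next='b')
  pos 13: 'a' -> no (next='a')
  pos 14: 'a' -> MATCH (next='b')
Matching positions: [8, 14]
Count: 2

2


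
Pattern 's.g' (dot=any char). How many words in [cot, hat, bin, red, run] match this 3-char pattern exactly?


Pattern 's.g' means: starts with 's', any single char, ends with 'g'.
Checking each word (must be exactly 3 chars):
  'cot' (len=3): no
  'hat' (len=3): no
  'bin' (len=3): no
  'red' (len=3): no
  'run' (len=3): no
Matching words: []
Total: 0

0


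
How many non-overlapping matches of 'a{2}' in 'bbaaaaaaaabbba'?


Pattern 'a{2}' matches exactly 2 consecutive a's (greedy, non-overlapping).
String: 'bbaaaaaaaabbba'
Scanning for runs of a's:
  Run at pos 2: 'aaaaaaaa' (length 8) -> 4 match(es)
  Run at pos 13: 'a' (length 1) -> 0 match(es)
Matches found: ['aa', 'aa', 'aa', 'aa']
Total: 4

4


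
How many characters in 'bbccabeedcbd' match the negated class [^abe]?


Negated class [^abe] matches any char NOT in {a, b, e}
Scanning 'bbccabeedcbd':
  pos 0: 'b' -> no (excluded)
  pos 1: 'b' -> no (excluded)
  pos 2: 'c' -> MATCH
  pos 3: 'c' -> MATCH
  pos 4: 'a' -> no (excluded)
  pos 5: 'b' -> no (excluded)
  pos 6: 'e' -> no (excluded)
  pos 7: 'e' -> no (excluded)
  pos 8: 'd' -> MATCH
  pos 9: 'c' -> MATCH
  pos 10: 'b' -> no (excluded)
  pos 11: 'd' -> MATCH
Total matches: 5

5


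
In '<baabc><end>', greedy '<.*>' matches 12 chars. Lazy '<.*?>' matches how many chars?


Greedy '<.*>' tries to match as MUCH as possible.
Lazy '<.*?>' tries to match as LITTLE as possible.

String: '<baabc><end>'
Greedy '<.*>' starts at first '<' and extends to the LAST '>': '<baabc><end>' (12 chars)
Lazy '<.*?>' starts at first '<' and stops at the FIRST '>': '<baabc>' (7 chars)

7


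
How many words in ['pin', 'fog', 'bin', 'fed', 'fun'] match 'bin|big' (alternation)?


Alternation 'bin|big' matches either 'bin' or 'big'.
Checking each word:
  'pin' -> no
  'fog' -> no
  'bin' -> MATCH
  'fed' -> no
  'fun' -> no
Matches: ['bin']
Count: 1

1


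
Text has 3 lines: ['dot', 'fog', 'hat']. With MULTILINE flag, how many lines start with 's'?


With MULTILINE flag, ^ matches the start of each line.
Lines: ['dot', 'fog', 'hat']
Checking which lines start with 's':
  Line 1: 'dot' -> no
  Line 2: 'fog' -> no
  Line 3: 'hat' -> no
Matching lines: []
Count: 0

0


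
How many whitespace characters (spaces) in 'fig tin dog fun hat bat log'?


\s matches whitespace characters (spaces, tabs, etc.).
Text: 'fig tin dog fun hat bat log'
This text has 7 words separated by spaces.
Number of spaces = number of words - 1 = 7 - 1 = 6

6


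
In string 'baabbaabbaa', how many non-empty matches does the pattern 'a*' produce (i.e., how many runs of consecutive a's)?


Pattern 'a*' matches zero or more a's. We want non-empty runs of consecutive a's.
String: 'baabbaabbaa'
Walking through the string to find runs of a's:
  Run 1: positions 1-2 -> 'aa'
  Run 2: positions 5-6 -> 'aa'
  Run 3: positions 9-10 -> 'aa'
Non-empty runs found: ['aa', 'aa', 'aa']
Count: 3

3


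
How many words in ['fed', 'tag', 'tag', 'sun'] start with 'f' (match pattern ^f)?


Pattern ^f anchors to start of word. Check which words begin with 'f':
  'fed' -> MATCH (starts with 'f')
  'tag' -> no
  'tag' -> no
  'sun' -> no
Matching words: ['fed']
Count: 1

1


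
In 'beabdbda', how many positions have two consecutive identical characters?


Looking for consecutive identical characters in 'beabdbda':
  pos 0-1: 'b' vs 'e' -> different
  pos 1-2: 'e' vs 'a' -> different
  pos 2-3: 'a' vs 'b' -> different
  pos 3-4: 'b' vs 'd' -> different
  pos 4-5: 'd' vs 'b' -> different
  pos 5-6: 'b' vs 'd' -> different
  pos 6-7: 'd' vs 'a' -> different
Consecutive identical pairs: []
Count: 0

0


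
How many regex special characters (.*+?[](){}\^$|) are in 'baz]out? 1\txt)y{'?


Regex special characters are: . * + ? [ ] ( ) { } \ ^ $ |
Scanning 'baz]out? 1\txt)y{':
  pos 3: ']' -> SPECIAL
  pos 7: '?' -> SPECIAL
  pos 10: '\' -> SPECIAL
  pos 14: ')' -> SPECIAL
  pos 16: '{' -> SPECIAL
Special chars found: [']', '?', '\\', ')', '{']
Total: 5

5


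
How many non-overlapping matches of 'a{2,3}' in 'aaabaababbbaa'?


Pattern 'a{2,3}' matches between 2 and 3 consecutive a's (greedy).
String: 'aaabaababbbaa'
Finding runs of a's and applying greedy matching:
  Run at pos 0: 'aaa' (length 3)
  Run at pos 4: 'aa' (length 2)
  Run at pos 7: 'a' (length 1)
  Run at pos 11: 'aa' (length 2)
Matches: ['aaa', 'aa', 'aa']
Count: 3

3


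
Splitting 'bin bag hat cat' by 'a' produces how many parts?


Splitting by 'a' breaks the string at each occurrence of the separator.
Text: 'bin bag hat cat'
Parts after split:
  Part 1: 'bin b'
  Part 2: 'g h'
  Part 3: 't c'
  Part 4: 't'
Total parts: 4

4


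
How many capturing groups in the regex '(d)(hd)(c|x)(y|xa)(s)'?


To count capturing groups, count each '(' that starts a group.
Pattern: '(d)(hd)(c|x)(y|xa)(s)'
Walking through the pattern:
  Position 0: '(' -> group #1
  Position 3: '(' -> group #2
  Position 7: '(' -> group #3
  Position 12: '(' -> group #4
  Position 18: '(' -> group #5
Total capturing groups: 5

5


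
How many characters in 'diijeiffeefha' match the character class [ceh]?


Character class [ceh] matches any of: {c, e, h}
Scanning string 'diijeiffeefha' character by character:
  pos 0: 'd' -> no
  pos 1: 'i' -> no
  pos 2: 'i' -> no
  pos 3: 'j' -> no
  pos 4: 'e' -> MATCH
  pos 5: 'i' -> no
  pos 6: 'f' -> no
  pos 7: 'f' -> no
  pos 8: 'e' -> MATCH
  pos 9: 'e' -> MATCH
  pos 10: 'f' -> no
  pos 11: 'h' -> MATCH
  pos 12: 'a' -> no
Total matches: 4

4


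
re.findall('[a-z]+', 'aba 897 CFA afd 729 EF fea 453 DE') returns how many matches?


Pattern '[a-z]+' finds one or more lowercase letters.
Text: 'aba 897 CFA afd 729 EF fea 453 DE'
Scanning for matches:
  Match 1: 'aba'
  Match 2: 'afd'
  Match 3: 'fea'
Total matches: 3

3


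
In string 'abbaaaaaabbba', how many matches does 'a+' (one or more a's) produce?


Pattern 'a+' matches one or more consecutive a's.
String: 'abbaaaaaabbba'
Scanning for runs of a:
  Match 1: 'a' (length 1)
  Match 2: 'aaaaaa' (length 6)
  Match 3: 'a' (length 1)
Total matches: 3

3


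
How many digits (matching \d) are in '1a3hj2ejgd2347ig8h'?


\d matches any digit 0-9.
Scanning '1a3hj2ejgd2347ig8h':
  pos 0: '1' -> DIGIT
  pos 2: '3' -> DIGIT
  pos 5: '2' -> DIGIT
  pos 10: '2' -> DIGIT
  pos 11: '3' -> DIGIT
  pos 12: '4' -> DIGIT
  pos 13: '7' -> DIGIT
  pos 16: '8' -> DIGIT
Digits found: ['1', '3', '2', '2', '3', '4', '7', '8']
Total: 8

8


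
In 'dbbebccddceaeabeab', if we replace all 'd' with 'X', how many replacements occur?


re.sub('d', 'X', text) replaces every occurrence of 'd' with 'X'.
Text: 'dbbebccddceaeabeab'
Scanning for 'd':
  pos 0: 'd' -> replacement #1
  pos 7: 'd' -> replacement #2
  pos 8: 'd' -> replacement #3
Total replacements: 3

3


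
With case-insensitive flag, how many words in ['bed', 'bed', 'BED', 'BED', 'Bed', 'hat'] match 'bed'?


Case-insensitive matching: compare each word's lowercase form to 'bed'.
  'bed' -> lower='bed' -> MATCH
  'bed' -> lower='bed' -> MATCH
  'BED' -> lower='bed' -> MATCH
  'BED' -> lower='bed' -> MATCH
  'Bed' -> lower='bed' -> MATCH
  'hat' -> lower='hat' -> no
Matches: ['bed', 'bed', 'BED', 'BED', 'Bed']
Count: 5

5


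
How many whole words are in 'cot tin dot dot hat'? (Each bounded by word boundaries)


Word boundaries (\b) mark the start/end of each word.
Text: 'cot tin dot dot hat'
Splitting by whitespace:
  Word 1: 'cot'
  Word 2: 'tin'
  Word 3: 'dot'
  Word 4: 'dot'
  Word 5: 'hat'
Total whole words: 5

5


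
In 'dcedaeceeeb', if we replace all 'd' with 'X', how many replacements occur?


re.sub('d', 'X', text) replaces every occurrence of 'd' with 'X'.
Text: 'dcedaeceeeb'
Scanning for 'd':
  pos 0: 'd' -> replacement #1
  pos 3: 'd' -> replacement #2
Total replacements: 2

2


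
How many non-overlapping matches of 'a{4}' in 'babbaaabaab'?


Pattern 'a{4}' matches exactly 4 consecutive a's (greedy, non-overlapping).
String: 'babbaaabaab'
Scanning for runs of a's:
  Run at pos 1: 'a' (length 1) -> 0 match(es)
  Run at pos 4: 'aaa' (length 3) -> 0 match(es)
  Run at pos 8: 'aa' (length 2) -> 0 match(es)
Matches found: []
Total: 0

0


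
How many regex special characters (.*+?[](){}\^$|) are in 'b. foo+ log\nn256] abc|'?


Regex special characters are: . * + ? [ ] ( ) { } \ ^ $ |
Scanning 'b. foo+ log\nn256] abc|':
  pos 1: '.' -> SPECIAL
  pos 6: '+' -> SPECIAL
  pos 11: '\' -> SPECIAL
  pos 17: ']' -> SPECIAL
  pos 22: '|' -> SPECIAL
Special chars found: ['.', '+', '\\', ']', '|']
Total: 5

5


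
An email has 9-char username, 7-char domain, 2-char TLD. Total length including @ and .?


An email address has format: username@domain.tld
Username length: 9
'@' character: 1
Domain length: 7
'.' character: 1
TLD length: 2
Total = 9 + 1 + 7 + 1 + 2 = 20

20


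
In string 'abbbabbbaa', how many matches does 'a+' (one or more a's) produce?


Pattern 'a+' matches one or more consecutive a's.
String: 'abbbabbbaa'
Scanning for runs of a:
  Match 1: 'a' (length 1)
  Match 2: 'a' (length 1)
  Match 3: 'aa' (length 2)
Total matches: 3

3


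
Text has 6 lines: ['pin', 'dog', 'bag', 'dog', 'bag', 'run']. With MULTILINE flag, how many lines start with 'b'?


With MULTILINE flag, ^ matches the start of each line.
Lines: ['pin', 'dog', 'bag', 'dog', 'bag', 'run']
Checking which lines start with 'b':
  Line 1: 'pin' -> no
  Line 2: 'dog' -> no
  Line 3: 'bag' -> MATCH
  Line 4: 'dog' -> no
  Line 5: 'bag' -> MATCH
  Line 6: 'run' -> no
Matching lines: ['bag', 'bag']
Count: 2

2


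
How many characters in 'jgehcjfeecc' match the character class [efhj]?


Character class [efhj] matches any of: {e, f, h, j}
Scanning string 'jgehcjfeecc' character by character:
  pos 0: 'j' -> MATCH
  pos 1: 'g' -> no
  pos 2: 'e' -> MATCH
  pos 3: 'h' -> MATCH
  pos 4: 'c' -> no
  pos 5: 'j' -> MATCH
  pos 6: 'f' -> MATCH
  pos 7: 'e' -> MATCH
  pos 8: 'e' -> MATCH
  pos 9: 'c' -> no
  pos 10: 'c' -> no
Total matches: 7

7


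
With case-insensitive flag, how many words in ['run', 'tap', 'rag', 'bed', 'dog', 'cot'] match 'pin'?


Case-insensitive matching: compare each word's lowercase form to 'pin'.
  'run' -> lower='run' -> no
  'tap' -> lower='tap' -> no
  'rag' -> lower='rag' -> no
  'bed' -> lower='bed' -> no
  'dog' -> lower='dog' -> no
  'cot' -> lower='cot' -> no
Matches: []
Count: 0

0


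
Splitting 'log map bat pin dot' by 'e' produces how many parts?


Splitting by 'e' breaks the string at each occurrence of the separator.
Text: 'log map bat pin dot'
Parts after split:
  Part 1: 'log map bat pin dot'
Total parts: 1

1


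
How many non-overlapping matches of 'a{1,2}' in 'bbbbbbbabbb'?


Pattern 'a{1,2}' matches between 1 and 2 consecutive a's (greedy).
String: 'bbbbbbbabbb'
Finding runs of a's and applying greedy matching:
  Run at pos 7: 'a' (length 1)
Matches: ['a']
Count: 1

1


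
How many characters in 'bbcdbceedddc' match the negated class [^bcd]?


Negated class [^bcd] matches any char NOT in {b, c, d}
Scanning 'bbcdbceedddc':
  pos 0: 'b' -> no (excluded)
  pos 1: 'b' -> no (excluded)
  pos 2: 'c' -> no (excluded)
  pos 3: 'd' -> no (excluded)
  pos 4: 'b' -> no (excluded)
  pos 5: 'c' -> no (excluded)
  pos 6: 'e' -> MATCH
  pos 7: 'e' -> MATCH
  pos 8: 'd' -> no (excluded)
  pos 9: 'd' -> no (excluded)
  pos 10: 'd' -> no (excluded)
  pos 11: 'c' -> no (excluded)
Total matches: 2

2


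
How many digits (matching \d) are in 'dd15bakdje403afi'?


\d matches any digit 0-9.
Scanning 'dd15bakdje403afi':
  pos 2: '1' -> DIGIT
  pos 3: '5' -> DIGIT
  pos 10: '4' -> DIGIT
  pos 11: '0' -> DIGIT
  pos 12: '3' -> DIGIT
Digits found: ['1', '5', '4', '0', '3']
Total: 5

5


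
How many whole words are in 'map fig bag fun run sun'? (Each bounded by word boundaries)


Word boundaries (\b) mark the start/end of each word.
Text: 'map fig bag fun run sun'
Splitting by whitespace:
  Word 1: 'map'
  Word 2: 'fig'
  Word 3: 'bag'
  Word 4: 'fun'
  Word 5: 'run'
  Word 6: 'sun'
Total whole words: 6

6


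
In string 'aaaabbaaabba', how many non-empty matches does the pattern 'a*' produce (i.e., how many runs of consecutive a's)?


Pattern 'a*' matches zero or more a's. We want non-empty runs of consecutive a's.
String: 'aaaabbaaabba'
Walking through the string to find runs of a's:
  Run 1: positions 0-3 -> 'aaaa'
  Run 2: positions 6-8 -> 'aaa'
  Run 3: positions 11-11 -> 'a'
Non-empty runs found: ['aaaa', 'aaa', 'a']
Count: 3

3


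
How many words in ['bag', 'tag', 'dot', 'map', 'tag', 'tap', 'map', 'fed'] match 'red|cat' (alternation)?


Alternation 'red|cat' matches either 'red' or 'cat'.
Checking each word:
  'bag' -> no
  'tag' -> no
  'dot' -> no
  'map' -> no
  'tag' -> no
  'tap' -> no
  'map' -> no
  'fed' -> no
Matches: []
Count: 0

0


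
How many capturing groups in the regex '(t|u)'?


To count capturing groups, count each '(' that starts a group.
Pattern: '(t|u)'
Walking through the pattern:
  Position 0: '(' -> group #1
Total capturing groups: 1

1


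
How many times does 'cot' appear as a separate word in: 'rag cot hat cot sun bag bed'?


Scanning each word for exact match 'cot':
  Word 1: 'rag' -> no
  Word 2: 'cot' -> MATCH
  Word 3: 'hat' -> no
  Word 4: 'cot' -> MATCH
  Word 5: 'sun' -> no
  Word 6: 'bag' -> no
  Word 7: 'bed' -> no
Total matches: 2

2


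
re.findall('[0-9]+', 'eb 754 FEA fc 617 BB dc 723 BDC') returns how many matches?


Pattern '[0-9]+' finds one or more digits.
Text: 'eb 754 FEA fc 617 BB dc 723 BDC'
Scanning for matches:
  Match 1: '754'
  Match 2: '617'
  Match 3: '723'
Total matches: 3

3


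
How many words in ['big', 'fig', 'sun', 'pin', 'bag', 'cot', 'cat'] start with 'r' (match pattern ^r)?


Pattern ^r anchors to start of word. Check which words begin with 'r':
  'big' -> no
  'fig' -> no
  'sun' -> no
  'pin' -> no
  'bag' -> no
  'cot' -> no
  'cat' -> no
Matching words: []
Count: 0

0


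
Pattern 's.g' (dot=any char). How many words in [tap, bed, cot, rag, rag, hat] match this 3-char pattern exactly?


Pattern 's.g' means: starts with 's', any single char, ends with 'g'.
Checking each word (must be exactly 3 chars):
  'tap' (len=3): no
  'bed' (len=3): no
  'cot' (len=3): no
  'rag' (len=3): no
  'rag' (len=3): no
  'hat' (len=3): no
Matching words: []
Total: 0

0


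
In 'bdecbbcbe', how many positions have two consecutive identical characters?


Looking for consecutive identical characters in 'bdecbbcbe':
  pos 0-1: 'b' vs 'd' -> different
  pos 1-2: 'd' vs 'e' -> different
  pos 2-3: 'e' vs 'c' -> different
  pos 3-4: 'c' vs 'b' -> different
  pos 4-5: 'b' vs 'b' -> MATCH ('bb')
  pos 5-6: 'b' vs 'c' -> different
  pos 6-7: 'c' vs 'b' -> different
  pos 7-8: 'b' vs 'e' -> different
Consecutive identical pairs: ['bb']
Count: 1

1


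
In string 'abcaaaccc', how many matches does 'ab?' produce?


Pattern 'ab?' matches 'a' optionally followed by 'b'.
String: 'abcaaaccc'
Scanning left to right for 'a' then checking next char:
  Match 1: 'ab' (a followed by b)
  Match 2: 'a' (a not followed by b)
  Match 3: 'a' (a not followed by b)
  Match 4: 'a' (a not followed by b)
Total matches: 4

4


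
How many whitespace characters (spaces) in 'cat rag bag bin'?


\s matches whitespace characters (spaces, tabs, etc.).
Text: 'cat rag bag bin'
This text has 4 words separated by spaces.
Number of spaces = number of words - 1 = 4 - 1 = 3

3


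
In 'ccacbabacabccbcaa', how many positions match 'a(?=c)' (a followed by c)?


Lookahead 'a(?=c)' matches 'a' only when followed by 'c'.
String: 'ccacbabacabccbcaa'
Checking each position where char is 'a':
  pos 2: 'a' -> MATCH (next='c')
  pos 5: 'a' -> no (next='b')
  pos 7: 'a' -> MATCH (next='c')
  pos 9: 'a' -> no (next='b')
  pos 15: 'a' -> no (next='a')
Matching positions: [2, 7]
Count: 2

2


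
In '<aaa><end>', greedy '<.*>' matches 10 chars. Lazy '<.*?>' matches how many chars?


Greedy '<.*>' tries to match as MUCH as possible.
Lazy '<.*?>' tries to match as LITTLE as possible.

String: '<aaa><end>'
Greedy '<.*>' starts at first '<' and extends to the LAST '>': '<aaa><end>' (10 chars)
Lazy '<.*?>' starts at first '<' and stops at the FIRST '>': '<aaa>' (5 chars)

5


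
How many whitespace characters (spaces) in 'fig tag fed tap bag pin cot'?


\s matches whitespace characters (spaces, tabs, etc.).
Text: 'fig tag fed tap bag pin cot'
This text has 7 words separated by spaces.
Number of spaces = number of words - 1 = 7 - 1 = 6

6


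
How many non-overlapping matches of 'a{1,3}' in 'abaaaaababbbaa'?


Pattern 'a{1,3}' matches between 1 and 3 consecutive a's (greedy).
String: 'abaaaaababbbaa'
Finding runs of a's and applying greedy matching:
  Run at pos 0: 'a' (length 1)
  Run at pos 2: 'aaaaa' (length 5)
  Run at pos 8: 'a' (length 1)
  Run at pos 12: 'aa' (length 2)
Matches: ['a', 'aaa', 'aa', 'a', 'aa']
Count: 5

5


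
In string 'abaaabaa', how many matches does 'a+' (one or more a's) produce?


Pattern 'a+' matches one or more consecutive a's.
String: 'abaaabaa'
Scanning for runs of a:
  Match 1: 'a' (length 1)
  Match 2: 'aaa' (length 3)
  Match 3: 'aa' (length 2)
Total matches: 3

3


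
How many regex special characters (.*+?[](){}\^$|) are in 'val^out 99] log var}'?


Regex special characters are: . * + ? [ ] ( ) { } \ ^ $ |
Scanning 'val^out 99] log var}':
  pos 3: '^' -> SPECIAL
  pos 10: ']' -> SPECIAL
  pos 19: '}' -> SPECIAL
Special chars found: ['^', ']', '}']
Total: 3

3


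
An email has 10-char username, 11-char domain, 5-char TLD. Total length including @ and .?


An email address has format: username@domain.tld
Username length: 10
'@' character: 1
Domain length: 11
'.' character: 1
TLD length: 5
Total = 10 + 1 + 11 + 1 + 5 = 28

28


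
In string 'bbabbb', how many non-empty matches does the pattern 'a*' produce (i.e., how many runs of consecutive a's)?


Pattern 'a*' matches zero or more a's. We want non-empty runs of consecutive a's.
String: 'bbabbb'
Walking through the string to find runs of a's:
  Run 1: positions 2-2 -> 'a'
Non-empty runs found: ['a']
Count: 1

1


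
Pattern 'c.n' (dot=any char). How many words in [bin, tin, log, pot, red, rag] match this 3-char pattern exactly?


Pattern 'c.n' means: starts with 'c', any single char, ends with 'n'.
Checking each word (must be exactly 3 chars):
  'bin' (len=3): no
  'tin' (len=3): no
  'log' (len=3): no
  'pot' (len=3): no
  'red' (len=3): no
  'rag' (len=3): no
Matching words: []
Total: 0

0


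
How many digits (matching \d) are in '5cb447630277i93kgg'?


\d matches any digit 0-9.
Scanning '5cb447630277i93kgg':
  pos 0: '5' -> DIGIT
  pos 3: '4' -> DIGIT
  pos 4: '4' -> DIGIT
  pos 5: '7' -> DIGIT
  pos 6: '6' -> DIGIT
  pos 7: '3' -> DIGIT
  pos 8: '0' -> DIGIT
  pos 9: '2' -> DIGIT
  pos 10: '7' -> DIGIT
  pos 11: '7' -> DIGIT
  pos 13: '9' -> DIGIT
  pos 14: '3' -> DIGIT
Digits found: ['5', '4', '4', '7', '6', '3', '0', '2', '7', '7', '9', '3']
Total: 12

12


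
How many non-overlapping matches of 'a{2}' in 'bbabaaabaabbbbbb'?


Pattern 'a{2}' matches exactly 2 consecutive a's (greedy, non-overlapping).
String: 'bbabaaabaabbbbbb'
Scanning for runs of a's:
  Run at pos 2: 'a' (length 1) -> 0 match(es)
  Run at pos 4: 'aaa' (length 3) -> 1 match(es)
  Run at pos 8: 'aa' (length 2) -> 1 match(es)
Matches found: ['aa', 'aa']
Total: 2

2


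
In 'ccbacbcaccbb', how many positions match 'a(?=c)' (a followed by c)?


Lookahead 'a(?=c)' matches 'a' only when followed by 'c'.
String: 'ccbacbcaccbb'
Checking each position where char is 'a':
  pos 3: 'a' -> MATCH (next='c')
  pos 7: 'a' -> MATCH (next='c')
Matching positions: [3, 7]
Count: 2

2


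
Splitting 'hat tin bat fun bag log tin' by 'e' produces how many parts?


Splitting by 'e' breaks the string at each occurrence of the separator.
Text: 'hat tin bat fun bag log tin'
Parts after split:
  Part 1: 'hat tin bat fun bag log tin'
Total parts: 1

1


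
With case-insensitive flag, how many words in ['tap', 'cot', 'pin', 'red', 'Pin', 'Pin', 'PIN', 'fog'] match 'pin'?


Case-insensitive matching: compare each word's lowercase form to 'pin'.
  'tap' -> lower='tap' -> no
  'cot' -> lower='cot' -> no
  'pin' -> lower='pin' -> MATCH
  'red' -> lower='red' -> no
  'Pin' -> lower='pin' -> MATCH
  'Pin' -> lower='pin' -> MATCH
  'PIN' -> lower='pin' -> MATCH
  'fog' -> lower='fog' -> no
Matches: ['pin', 'Pin', 'Pin', 'PIN']
Count: 4

4


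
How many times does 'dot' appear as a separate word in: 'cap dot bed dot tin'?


Scanning each word for exact match 'dot':
  Word 1: 'cap' -> no
  Word 2: 'dot' -> MATCH
  Word 3: 'bed' -> no
  Word 4: 'dot' -> MATCH
  Word 5: 'tin' -> no
Total matches: 2

2


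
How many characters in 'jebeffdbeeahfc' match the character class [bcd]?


Character class [bcd] matches any of: {b, c, d}
Scanning string 'jebeffdbeeahfc' character by character:
  pos 0: 'j' -> no
  pos 1: 'e' -> no
  pos 2: 'b' -> MATCH
  pos 3: 'e' -> no
  pos 4: 'f' -> no
  pos 5: 'f' -> no
  pos 6: 'd' -> MATCH
  pos 7: 'b' -> MATCH
  pos 8: 'e' -> no
  pos 9: 'e' -> no
  pos 10: 'a' -> no
  pos 11: 'h' -> no
  pos 12: 'f' -> no
  pos 13: 'c' -> MATCH
Total matches: 4

4


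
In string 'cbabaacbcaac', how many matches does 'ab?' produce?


Pattern 'ab?' matches 'a' optionally followed by 'b'.
String: 'cbabaacbcaac'
Scanning left to right for 'a' then checking next char:
  Match 1: 'ab' (a followed by b)
  Match 2: 'a' (a not followed by b)
  Match 3: 'a' (a not followed by b)
  Match 4: 'a' (a not followed by b)
  Match 5: 'a' (a not followed by b)
Total matches: 5

5


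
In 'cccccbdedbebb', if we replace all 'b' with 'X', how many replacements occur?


re.sub('b', 'X', text) replaces every occurrence of 'b' with 'X'.
Text: 'cccccbdedbebb'
Scanning for 'b':
  pos 5: 'b' -> replacement #1
  pos 9: 'b' -> replacement #2
  pos 11: 'b' -> replacement #3
  pos 12: 'b' -> replacement #4
Total replacements: 4

4


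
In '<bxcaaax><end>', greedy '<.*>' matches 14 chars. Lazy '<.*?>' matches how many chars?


Greedy '<.*>' tries to match as MUCH as possible.
Lazy '<.*?>' tries to match as LITTLE as possible.

String: '<bxcaaax><end>'
Greedy '<.*>' starts at first '<' and extends to the LAST '>': '<bxcaaax><end>' (14 chars)
Lazy '<.*?>' starts at first '<' and stops at the FIRST '>': '<bxcaaax>' (9 chars)

9


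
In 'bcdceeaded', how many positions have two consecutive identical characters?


Looking for consecutive identical characters in 'bcdceeaded':
  pos 0-1: 'b' vs 'c' -> different
  pos 1-2: 'c' vs 'd' -> different
  pos 2-3: 'd' vs 'c' -> different
  pos 3-4: 'c' vs 'e' -> different
  pos 4-5: 'e' vs 'e' -> MATCH ('ee')
  pos 5-6: 'e' vs 'a' -> different
  pos 6-7: 'a' vs 'd' -> different
  pos 7-8: 'd' vs 'e' -> different
  pos 8-9: 'e' vs 'd' -> different
Consecutive identical pairs: ['ee']
Count: 1

1


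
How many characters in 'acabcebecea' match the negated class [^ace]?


Negated class [^ace] matches any char NOT in {a, c, e}
Scanning 'acabcebecea':
  pos 0: 'a' -> no (excluded)
  pos 1: 'c' -> no (excluded)
  pos 2: 'a' -> no (excluded)
  pos 3: 'b' -> MATCH
  pos 4: 'c' -> no (excluded)
  pos 5: 'e' -> no (excluded)
  pos 6: 'b' -> MATCH
  pos 7: 'e' -> no (excluded)
  pos 8: 'c' -> no (excluded)
  pos 9: 'e' -> no (excluded)
  pos 10: 'a' -> no (excluded)
Total matches: 2

2


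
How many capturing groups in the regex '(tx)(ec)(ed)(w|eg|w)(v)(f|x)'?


To count capturing groups, count each '(' that starts a group.
Pattern: '(tx)(ec)(ed)(w|eg|w)(v)(f|x)'
Walking through the pattern:
  Position 0: '(' -> group #1
  Position 4: '(' -> group #2
  Position 8: '(' -> group #3
  Position 12: '(' -> group #4
  Position 20: '(' -> group #5
  Position 23: '(' -> group #6
Total capturing groups: 6

6


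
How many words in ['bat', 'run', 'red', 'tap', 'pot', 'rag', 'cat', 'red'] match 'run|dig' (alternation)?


Alternation 'run|dig' matches either 'run' or 'dig'.
Checking each word:
  'bat' -> no
  'run' -> MATCH
  'red' -> no
  'tap' -> no
  'pot' -> no
  'rag' -> no
  'cat' -> no
  'red' -> no
Matches: ['run']
Count: 1

1


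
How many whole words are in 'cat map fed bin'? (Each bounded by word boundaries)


Word boundaries (\b) mark the start/end of each word.
Text: 'cat map fed bin'
Splitting by whitespace:
  Word 1: 'cat'
  Word 2: 'map'
  Word 3: 'fed'
  Word 4: 'bin'
Total whole words: 4

4


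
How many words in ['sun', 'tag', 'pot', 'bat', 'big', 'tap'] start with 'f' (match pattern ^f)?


Pattern ^f anchors to start of word. Check which words begin with 'f':
  'sun' -> no
  'tag' -> no
  'pot' -> no
  'bat' -> no
  'big' -> no
  'tap' -> no
Matching words: []
Count: 0

0


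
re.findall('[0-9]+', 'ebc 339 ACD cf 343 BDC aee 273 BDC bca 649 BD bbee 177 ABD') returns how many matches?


Pattern '[0-9]+' finds one or more digits.
Text: 'ebc 339 ACD cf 343 BDC aee 273 BDC bca 649 BD bbee 177 ABD'
Scanning for matches:
  Match 1: '339'
  Match 2: '343'
  Match 3: '273'
  Match 4: '649'
  Match 5: '177'
Total matches: 5

5


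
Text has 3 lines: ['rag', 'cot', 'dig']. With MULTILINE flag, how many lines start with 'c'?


With MULTILINE flag, ^ matches the start of each line.
Lines: ['rag', 'cot', 'dig']
Checking which lines start with 'c':
  Line 1: 'rag' -> no
  Line 2: 'cot' -> MATCH
  Line 3: 'dig' -> no
Matching lines: ['cot']
Count: 1

1


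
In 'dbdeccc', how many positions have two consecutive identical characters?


Looking for consecutive identical characters in 'dbdeccc':
  pos 0-1: 'd' vs 'b' -> different
  pos 1-2: 'b' vs 'd' -> different
  pos 2-3: 'd' vs 'e' -> different
  pos 3-4: 'e' vs 'c' -> different
  pos 4-5: 'c' vs 'c' -> MATCH ('cc')
  pos 5-6: 'c' vs 'c' -> MATCH ('cc')
Consecutive identical pairs: ['cc', 'cc']
Count: 2

2


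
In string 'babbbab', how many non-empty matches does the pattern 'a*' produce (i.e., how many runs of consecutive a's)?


Pattern 'a*' matches zero or more a's. We want non-empty runs of consecutive a's.
String: 'babbbab'
Walking through the string to find runs of a's:
  Run 1: positions 1-1 -> 'a'
  Run 2: positions 5-5 -> 'a'
Non-empty runs found: ['a', 'a']
Count: 2

2


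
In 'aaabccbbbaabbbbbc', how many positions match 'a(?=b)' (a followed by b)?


Lookahead 'a(?=b)' matches 'a' only when followed by 'b'.
String: 'aaabccbbbaabbbbbc'
Checking each position where char is 'a':
  pos 0: 'a' -> no (next='a')
  pos 1: 'a' -> no (next='a')
  pos 2: 'a' -> MATCH (next='b')
  pos 9: 'a' -> no (next='a')
  pos 10: 'a' -> MATCH (next='b')
Matching positions: [2, 10]
Count: 2

2


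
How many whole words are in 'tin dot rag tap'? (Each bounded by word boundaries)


Word boundaries (\b) mark the start/end of each word.
Text: 'tin dot rag tap'
Splitting by whitespace:
  Word 1: 'tin'
  Word 2: 'dot'
  Word 3: 'rag'
  Word 4: 'tap'
Total whole words: 4

4


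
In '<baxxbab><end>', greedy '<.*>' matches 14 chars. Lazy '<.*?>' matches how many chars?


Greedy '<.*>' tries to match as MUCH as possible.
Lazy '<.*?>' tries to match as LITTLE as possible.

String: '<baxxbab><end>'
Greedy '<.*>' starts at first '<' and extends to the LAST '>': '<baxxbab><end>' (14 chars)
Lazy '<.*?>' starts at first '<' and stops at the FIRST '>': '<baxxbab>' (9 chars)

9


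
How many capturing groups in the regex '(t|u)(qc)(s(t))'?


To count capturing groups, count each '(' that starts a group.
Pattern: '(t|u)(qc)(s(t))'
Walking through the pattern:
  Position 0: '(' -> group #1
  Position 5: '(' -> group #2
  Position 9: '(' -> group #3
  Position 11: '(' -> group #4
Total capturing groups: 4

4


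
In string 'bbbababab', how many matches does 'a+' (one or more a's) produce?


Pattern 'a+' matches one or more consecutive a's.
String: 'bbbababab'
Scanning for runs of a:
  Match 1: 'a' (length 1)
  Match 2: 'a' (length 1)
  Match 3: 'a' (length 1)
Total matches: 3

3


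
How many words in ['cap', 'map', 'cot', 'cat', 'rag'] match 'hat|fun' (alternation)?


Alternation 'hat|fun' matches either 'hat' or 'fun'.
Checking each word:
  'cap' -> no
  'map' -> no
  'cot' -> no
  'cat' -> no
  'rag' -> no
Matches: []
Count: 0

0


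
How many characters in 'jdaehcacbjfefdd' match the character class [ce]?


Character class [ce] matches any of: {c, e}
Scanning string 'jdaehcacbjfefdd' character by character:
  pos 0: 'j' -> no
  pos 1: 'd' -> no
  pos 2: 'a' -> no
  pos 3: 'e' -> MATCH
  pos 4: 'h' -> no
  pos 5: 'c' -> MATCH
  pos 6: 'a' -> no
  pos 7: 'c' -> MATCH
  pos 8: 'b' -> no
  pos 9: 'j' -> no
  pos 10: 'f' -> no
  pos 11: 'e' -> MATCH
  pos 12: 'f' -> no
  pos 13: 'd' -> no
  pos 14: 'd' -> no
Total matches: 4

4


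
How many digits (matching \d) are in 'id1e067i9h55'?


\d matches any digit 0-9.
Scanning 'id1e067i9h55':
  pos 2: '1' -> DIGIT
  pos 4: '0' -> DIGIT
  pos 5: '6' -> DIGIT
  pos 6: '7' -> DIGIT
  pos 8: '9' -> DIGIT
  pos 10: '5' -> DIGIT
  pos 11: '5' -> DIGIT
Digits found: ['1', '0', '6', '7', '9', '5', '5']
Total: 7

7


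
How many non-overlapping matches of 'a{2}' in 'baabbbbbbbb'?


Pattern 'a{2}' matches exactly 2 consecutive a's (greedy, non-overlapping).
String: 'baabbbbbbbb'
Scanning for runs of a's:
  Run at pos 1: 'aa' (length 2) -> 1 match(es)
Matches found: ['aa']
Total: 1

1


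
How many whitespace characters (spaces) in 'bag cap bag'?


\s matches whitespace characters (spaces, tabs, etc.).
Text: 'bag cap bag'
This text has 3 words separated by spaces.
Number of spaces = number of words - 1 = 3 - 1 = 2

2


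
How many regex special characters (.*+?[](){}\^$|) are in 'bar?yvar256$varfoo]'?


Regex special characters are: . * + ? [ ] ( ) { } \ ^ $ |
Scanning 'bar?yvar256$varfoo]':
  pos 3: '?' -> SPECIAL
  pos 11: '$' -> SPECIAL
  pos 18: ']' -> SPECIAL
Special chars found: ['?', '$', ']']
Total: 3

3


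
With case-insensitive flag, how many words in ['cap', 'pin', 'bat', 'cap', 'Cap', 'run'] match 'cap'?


Case-insensitive matching: compare each word's lowercase form to 'cap'.
  'cap' -> lower='cap' -> MATCH
  'pin' -> lower='pin' -> no
  'bat' -> lower='bat' -> no
  'cap' -> lower='cap' -> MATCH
  'Cap' -> lower='cap' -> MATCH
  'run' -> lower='run' -> no
Matches: ['cap', 'cap', 'Cap']
Count: 3

3


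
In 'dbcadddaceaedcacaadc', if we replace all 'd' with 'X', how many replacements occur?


re.sub('d', 'X', text) replaces every occurrence of 'd' with 'X'.
Text: 'dbcadddaceaedcacaadc'
Scanning for 'd':
  pos 0: 'd' -> replacement #1
  pos 4: 'd' -> replacement #2
  pos 5: 'd' -> replacement #3
  pos 6: 'd' -> replacement #4
  pos 12: 'd' -> replacement #5
  pos 18: 'd' -> replacement #6
Total replacements: 6

6


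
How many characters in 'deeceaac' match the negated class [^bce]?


Negated class [^bce] matches any char NOT in {b, c, e}
Scanning 'deeceaac':
  pos 0: 'd' -> MATCH
  pos 1: 'e' -> no (excluded)
  pos 2: 'e' -> no (excluded)
  pos 3: 'c' -> no (excluded)
  pos 4: 'e' -> no (excluded)
  pos 5: 'a' -> MATCH
  pos 6: 'a' -> MATCH
  pos 7: 'c' -> no (excluded)
Total matches: 3

3


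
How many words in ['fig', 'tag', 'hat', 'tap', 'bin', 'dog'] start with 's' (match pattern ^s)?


Pattern ^s anchors to start of word. Check which words begin with 's':
  'fig' -> no
  'tag' -> no
  'hat' -> no
  'tap' -> no
  'bin' -> no
  'dog' -> no
Matching words: []
Count: 0

0


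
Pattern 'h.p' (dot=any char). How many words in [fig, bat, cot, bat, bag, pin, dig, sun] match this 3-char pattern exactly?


Pattern 'h.p' means: starts with 'h', any single char, ends with 'p'.
Checking each word (must be exactly 3 chars):
  'fig' (len=3): no
  'bat' (len=3): no
  'cot' (len=3): no
  'bat' (len=3): no
  'bag' (len=3): no
  'pin' (len=3): no
  'dig' (len=3): no
  'sun' (len=3): no
Matching words: []
Total: 0

0


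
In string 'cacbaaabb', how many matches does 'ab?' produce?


Pattern 'ab?' matches 'a' optionally followed by 'b'.
String: 'cacbaaabb'
Scanning left to right for 'a' then checking next char:
  Match 1: 'a' (a not followed by b)
  Match 2: 'a' (a not followed by b)
  Match 3: 'a' (a not followed by b)
  Match 4: 'ab' (a followed by b)
Total matches: 4

4


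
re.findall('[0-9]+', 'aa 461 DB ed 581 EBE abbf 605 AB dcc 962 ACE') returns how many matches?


Pattern '[0-9]+' finds one or more digits.
Text: 'aa 461 DB ed 581 EBE abbf 605 AB dcc 962 ACE'
Scanning for matches:
  Match 1: '461'
  Match 2: '581'
  Match 3: '605'
  Match 4: '962'
Total matches: 4

4


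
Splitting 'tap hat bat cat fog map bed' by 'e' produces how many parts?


Splitting by 'e' breaks the string at each occurrence of the separator.
Text: 'tap hat bat cat fog map bed'
Parts after split:
  Part 1: 'tap hat bat cat fog map b'
  Part 2: 'd'
Total parts: 2

2


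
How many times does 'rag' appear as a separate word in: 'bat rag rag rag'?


Scanning each word for exact match 'rag':
  Word 1: 'bat' -> no
  Word 2: 'rag' -> MATCH
  Word 3: 'rag' -> MATCH
  Word 4: 'rag' -> MATCH
Total matches: 3

3


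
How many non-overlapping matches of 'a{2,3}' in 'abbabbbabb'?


Pattern 'a{2,3}' matches between 2 and 3 consecutive a's (greedy).
String: 'abbabbbabb'
Finding runs of a's and applying greedy matching:
  Run at pos 0: 'a' (length 1)
  Run at pos 3: 'a' (length 1)
  Run at pos 7: 'a' (length 1)
Matches: []
Count: 0

0


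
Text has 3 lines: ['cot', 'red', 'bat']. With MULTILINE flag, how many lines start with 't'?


With MULTILINE flag, ^ matches the start of each line.
Lines: ['cot', 'red', 'bat']
Checking which lines start with 't':
  Line 1: 'cot' -> no
  Line 2: 'red' -> no
  Line 3: 'bat' -> no
Matching lines: []
Count: 0

0


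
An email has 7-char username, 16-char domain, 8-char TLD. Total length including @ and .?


An email address has format: username@domain.tld
Username length: 7
'@' character: 1
Domain length: 16
'.' character: 1
TLD length: 8
Total = 7 + 1 + 16 + 1 + 8 = 33

33


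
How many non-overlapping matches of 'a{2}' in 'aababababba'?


Pattern 'a{2}' matches exactly 2 consecutive a's (greedy, non-overlapping).
String: 'aababababba'
Scanning for runs of a's:
  Run at pos 0: 'aa' (length 2) -> 1 match(es)
  Run at pos 3: 'a' (length 1) -> 0 match(es)
  Run at pos 5: 'a' (length 1) -> 0 match(es)
  Run at pos 7: 'a' (length 1) -> 0 match(es)
  Run at pos 10: 'a' (length 1) -> 0 match(es)
Matches found: ['aa']
Total: 1

1


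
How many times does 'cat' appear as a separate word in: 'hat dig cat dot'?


Scanning each word for exact match 'cat':
  Word 1: 'hat' -> no
  Word 2: 'dig' -> no
  Word 3: 'cat' -> MATCH
  Word 4: 'dot' -> no
Total matches: 1

1


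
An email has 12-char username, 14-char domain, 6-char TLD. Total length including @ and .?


An email address has format: username@domain.tld
Username length: 12
'@' character: 1
Domain length: 14
'.' character: 1
TLD length: 6
Total = 12 + 1 + 14 + 1 + 6 = 34

34


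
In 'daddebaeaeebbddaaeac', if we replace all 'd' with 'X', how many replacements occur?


re.sub('d', 'X', text) replaces every occurrence of 'd' with 'X'.
Text: 'daddebaeaeebbddaaeac'
Scanning for 'd':
  pos 0: 'd' -> replacement #1
  pos 2: 'd' -> replacement #2
  pos 3: 'd' -> replacement #3
  pos 13: 'd' -> replacement #4
  pos 14: 'd' -> replacement #5
Total replacements: 5

5


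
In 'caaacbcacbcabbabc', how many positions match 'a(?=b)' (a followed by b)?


Lookahead 'a(?=b)' matches 'a' only when followed by 'b'.
String: 'caaacbcacbcabbabc'
Checking each position where char is 'a':
  pos 1: 'a' -> no (next='a')
  pos 2: 'a' -> no (next='a')
  pos 3: 'a' -> no (next='c')
  pos 7: 'a' -> no (next='c')
  pos 11: 'a' -> MATCH (next='b')
  pos 14: 'a' -> MATCH (next='b')
Matching positions: [11, 14]
Count: 2

2


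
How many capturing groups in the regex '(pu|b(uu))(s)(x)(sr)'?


To count capturing groups, count each '(' that starts a group.
Pattern: '(pu|b(uu))(s)(x)(sr)'
Walking through the pattern:
  Position 0: '(' -> group #1
  Position 5: '(' -> group #2
  Position 10: '(' -> group #3
  Position 13: '(' -> group #4
  Position 16: '(' -> group #5
Total capturing groups: 5

5
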